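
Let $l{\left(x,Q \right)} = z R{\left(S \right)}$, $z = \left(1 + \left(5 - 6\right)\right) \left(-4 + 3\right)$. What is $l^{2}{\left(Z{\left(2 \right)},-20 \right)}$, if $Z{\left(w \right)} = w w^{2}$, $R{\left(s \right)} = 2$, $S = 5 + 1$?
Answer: $0$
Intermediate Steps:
$S = 6$
$Z{\left(w \right)} = w^{3}$
$z = 0$ ($z = \left(1 + \left(5 - 6\right)\right) \left(-1\right) = \left(1 - 1\right) \left(-1\right) = 0 \left(-1\right) = 0$)
$l{\left(x,Q \right)} = 0$ ($l{\left(x,Q \right)} = 0 \cdot 2 = 0$)
$l^{2}{\left(Z{\left(2 \right)},-20 \right)} = 0^{2} = 0$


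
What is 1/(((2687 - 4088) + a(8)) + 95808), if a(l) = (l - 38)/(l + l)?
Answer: 8/755241 ≈ 1.0593e-5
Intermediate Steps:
a(l) = (-38 + l)/(2*l) (a(l) = (-38 + l)/((2*l)) = (-38 + l)*(1/(2*l)) = (-38 + l)/(2*l))
1/(((2687 - 4088) + a(8)) + 95808) = 1/(((2687 - 4088) + (½)*(-38 + 8)/8) + 95808) = 1/((-1401 + (½)*(⅛)*(-30)) + 95808) = 1/((-1401 - 15/8) + 95808) = 1/(-11223/8 + 95808) = 1/(755241/8) = 8/755241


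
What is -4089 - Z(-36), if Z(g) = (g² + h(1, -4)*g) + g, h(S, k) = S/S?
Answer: -5313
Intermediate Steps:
h(S, k) = 1
Z(g) = g² + 2*g (Z(g) = (g² + 1*g) + g = (g² + g) + g = (g + g²) + g = g² + 2*g)
-4089 - Z(-36) = -4089 - (-36)*(2 - 36) = -4089 - (-36)*(-34) = -4089 - 1*1224 = -4089 - 1224 = -5313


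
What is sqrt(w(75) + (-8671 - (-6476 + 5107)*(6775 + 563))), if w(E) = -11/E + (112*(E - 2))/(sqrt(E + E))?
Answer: sqrt(2258336442 + 61320*sqrt(6))/15 ≈ 3168.2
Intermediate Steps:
w(E) = -11/E + sqrt(2)*(-224 + 112*E)/(2*sqrt(E)) (w(E) = -11/E + (112*(-2 + E))/(sqrt(2*E)) = -11/E + (-224 + 112*E)/((sqrt(2)*sqrt(E))) = -11/E + (-224 + 112*E)*(sqrt(2)/(2*sqrt(E))) = -11/E + sqrt(2)*(-224 + 112*E)/(2*sqrt(E)))
sqrt(w(75) + (-8671 - (-6476 + 5107)*(6775 + 563))) = sqrt((-11/75 - 112*sqrt(2)/sqrt(75) + 56*sqrt(2)*sqrt(75)) + (-8671 - (-6476 + 5107)*(6775 + 563))) = sqrt((-11*1/75 - 112*sqrt(2)*sqrt(3)/15 + 56*sqrt(2)*(5*sqrt(3))) + (-8671 - (-1369)*7338)) = sqrt((-11/75 - 112*sqrt(6)/15 + 280*sqrt(6)) + (-8671 - 1*(-10045722))) = sqrt((-11/75 + 4088*sqrt(6)/15) + (-8671 + 10045722)) = sqrt((-11/75 + 4088*sqrt(6)/15) + 10037051) = sqrt(752778814/75 + 4088*sqrt(6)/15)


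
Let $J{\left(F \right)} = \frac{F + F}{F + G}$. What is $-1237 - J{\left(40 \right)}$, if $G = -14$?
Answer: $- \frac{16121}{13} \approx -1240.1$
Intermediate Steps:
$J{\left(F \right)} = \frac{2 F}{-14 + F}$ ($J{\left(F \right)} = \frac{F + F}{F - 14} = \frac{2 F}{-14 + F}$)
$-1237 - J{\left(40 \right)} = -1237 - 2 \cdot 40 \frac{1}{-14 + 40} = -1237 - 2 \cdot 40 \cdot \frac{1}{26} = -1237 - \frac{40}{13} = - \frac{16121}{13}$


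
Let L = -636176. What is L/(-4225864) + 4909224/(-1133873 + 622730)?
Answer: -12699338346/1343296519 ≈ -9.4539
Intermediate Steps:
L/(-4225864) + 4909224/(-1133873 + 622730) = -636176/(-4225864) + 4909224/(-1133873 + 622730) = -636176*(-1/4225864) + 4909224/(-511143) = 79522/528233 + 4909224*(-1/511143) = 79522/528233 - 24424/2543 = -12699338346/1343296519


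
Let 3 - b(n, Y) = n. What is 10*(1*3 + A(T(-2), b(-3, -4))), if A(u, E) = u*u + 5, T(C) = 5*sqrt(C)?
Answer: -420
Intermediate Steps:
b(n, Y) = 3 - n
A(u, E) = 5 + u**2 (A(u, E) = u**2 + 5 = 5 + u**2)
10*(1*3 + A(T(-2), b(-3, -4))) = 10*(1*3 + (5 + (5*sqrt(-2))**2)) = 10*(3 + (5 + (5*(I*sqrt(2)))**2)) = 10*(3 + (5 + (5*I*sqrt(2))**2)) = 10*(3 + (5 - 50)) = 10*(3 - 45) = 10*(-42) = -420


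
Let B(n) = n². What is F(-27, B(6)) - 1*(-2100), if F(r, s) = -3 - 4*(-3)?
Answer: 2109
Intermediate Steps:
F(r, s) = 9 (F(r, s) = -3 + 12 = 9)
F(-27, B(6)) - 1*(-2100) = 9 - 1*(-2100) = 9 + 2100 = 2109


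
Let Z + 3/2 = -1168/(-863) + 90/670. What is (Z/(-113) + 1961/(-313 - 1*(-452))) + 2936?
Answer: 5358543447453/1816388894 ≈ 2950.1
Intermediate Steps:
Z = -1417/115642 (Z = -3/2 + (-1168/(-863) + 90/670) = -3/2 + (-1168*(-1/863) + 90*(1/670)) = -3/2 + (1168/863 + 9/67) = -3/2 + 86023/57821 = -1417/115642 ≈ -0.012253)
(Z/(-113) + 1961/(-313 - 1*(-452))) + 2936 = (-1417/115642/(-113) + 1961/(-313 - 1*(-452))) + 2936 = (-1417/115642*(-1/113) + 1961/(-313 + 452)) + 2936 = (1417/13067546 + 1961/139) + 2936 = 25625654669/1816388894 + 2936 = 5358543447453/1816388894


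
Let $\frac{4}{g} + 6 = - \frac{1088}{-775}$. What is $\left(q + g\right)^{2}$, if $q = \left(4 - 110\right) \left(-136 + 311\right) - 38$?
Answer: $\frac{1096058749541284}{3171961} \approx 3.4555 \cdot 10^{8}$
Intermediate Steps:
$g = - \frac{1550}{1781}$ ($g = \frac{4}{-6 - \frac{1088}{-775}} = \frac{4}{-6 - - \frac{1088}{775}} = \frac{4}{-6 + \frac{1088}{775}} = \frac{4}{- \frac{3562}{775}} = 4 \left(- \frac{775}{3562}\right) = - \frac{1550}{1781} \approx -0.8703$)
$q = -18588$ ($q = \left(-106\right) 175 - 38 = -18550 - 38 = -18588$)
$\left(q + g\right)^{2} = \left(-18588 - \frac{1550}{1781}\right)^{2} = \left(- \frac{33106778}{1781}\right)^{2} = \frac{1096058749541284}{3171961}$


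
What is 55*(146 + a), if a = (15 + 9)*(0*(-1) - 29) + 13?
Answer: -29535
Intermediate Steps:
a = -683 (a = 24*(0 - 29) + 13 = 24*(-29) + 13 = -696 + 13 = -683)
55*(146 + a) = 55*(146 - 683) = 55*(-537) = -29535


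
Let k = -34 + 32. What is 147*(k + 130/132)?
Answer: -3283/22 ≈ -149.23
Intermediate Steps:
k = -2
147*(k + 130/132) = 147*(-2 + 130/132) = 147*(-2 + 130*(1/132)) = 147*(-2 + 65/66) = 147*(-67/66) = -3283/22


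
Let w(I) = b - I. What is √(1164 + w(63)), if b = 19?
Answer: 4*√70 ≈ 33.466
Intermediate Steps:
w(I) = 19 - I
√(1164 + w(63)) = √(1164 + (19 - 1*63)) = √(1164 + (19 - 63)) = √(1164 - 44) = √1120 = 4*√70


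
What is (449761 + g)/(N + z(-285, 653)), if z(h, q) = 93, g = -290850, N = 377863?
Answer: 158911/377956 ≈ 0.42045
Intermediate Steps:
(449761 + g)/(N + z(-285, 653)) = (449761 - 290850)/(377863 + 93) = 158911/377956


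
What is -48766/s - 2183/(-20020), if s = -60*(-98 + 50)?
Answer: -24250207/1441440 ≈ -16.824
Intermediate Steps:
s = 2880 (s = -60*(-48) = 2880)
-48766/s - 2183/(-20020) = -48766/2880 - 2183/(-20020) = -48766*1/2880 - 2183*(-1/20020) = -24383/1440 + 2183/20020 = -24250207/1441440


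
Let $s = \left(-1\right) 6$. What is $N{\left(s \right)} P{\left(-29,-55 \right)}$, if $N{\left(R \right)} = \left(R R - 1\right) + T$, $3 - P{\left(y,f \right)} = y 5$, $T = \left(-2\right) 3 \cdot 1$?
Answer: $4292$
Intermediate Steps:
$T = -6$ ($T = \left(-6\right) 1 = -6$)
$s = -6$
$P{\left(y,f \right)} = 3 - 5 y$ ($P{\left(y,f \right)} = 3 - y 5 = 3 - 5 y$)
$N{\left(R \right)} = -7 + R^{2}$ ($N{\left(R \right)} = \left(R R - 1\right) - 6 = \left(R^{2} - 1\right) - 6 = \left(-1 + R^{2}\right) - 6 = -7 + R^{2}$)
$N{\left(s \right)} P{\left(-29,-55 \right)} = \left(-7 + \left(-6\right)^{2}\right) \left(3 - -145\right) = \left(-7 + 36\right) \left(3 + 145\right) = 29 \cdot 148 = 4292$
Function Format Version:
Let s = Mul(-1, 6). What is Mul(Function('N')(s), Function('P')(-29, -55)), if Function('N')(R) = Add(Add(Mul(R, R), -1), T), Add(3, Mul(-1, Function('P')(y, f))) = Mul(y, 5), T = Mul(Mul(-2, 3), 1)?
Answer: 4292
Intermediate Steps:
T = -6 (T = Mul(-6, 1) = -6)
s = -6
Function('P')(y, f) = Add(3, Mul(-5, y)) (Function('P')(y, f) = Add(3, Mul(-1, Mul(y, 5))) = Add(3, Mul(-1, Mul(5, y))) = Add(3, Mul(-5, y)))
Function('N')(R) = Add(-7, Pow(R, 2)) (Function('N')(R) = Add(Add(Mul(R, R), -1), -6) = Add(Add(Pow(R, 2), -1), -6) = Add(Add(-1, Pow(R, 2)), -6) = Add(-7, Pow(R, 2)))
Mul(Function('N')(s), Function('P')(-29, -55)) = Mul(Add(-7, Pow(-6, 2)), Add(3, Mul(-5, -29))) = Mul(Add(-7, 36), Add(3, 145)) = Mul(29, 148) = 4292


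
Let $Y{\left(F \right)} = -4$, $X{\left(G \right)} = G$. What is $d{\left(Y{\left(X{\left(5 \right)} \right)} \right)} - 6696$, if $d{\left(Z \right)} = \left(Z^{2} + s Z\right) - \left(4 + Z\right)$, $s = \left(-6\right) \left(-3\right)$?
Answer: $-6752$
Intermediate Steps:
$s = 18$
$d{\left(Z \right)} = -4 + Z^{2} + 17 Z$ ($d{\left(Z \right)} = \left(Z^{2} + 18 Z\right) - \left(4 + Z\right) = -4 + Z^{2} + 17 Z$)
$d{\left(Y{\left(X{\left(5 \right)} \right)} \right)} - 6696 = \left(-4 + \left(-4\right)^{2} + 17 \left(-4\right)\right) - 6696 = \left(-4 + 16 - 68\right) - 6696 = -56 - 6696 = -6752$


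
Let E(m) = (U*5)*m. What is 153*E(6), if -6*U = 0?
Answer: 0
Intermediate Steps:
U = 0 (U = -1/6*0 = 0)
E(m) = 0 (E(m) = (0*5)*m = 0*m = 0)
153*E(6) = 153*0 = 0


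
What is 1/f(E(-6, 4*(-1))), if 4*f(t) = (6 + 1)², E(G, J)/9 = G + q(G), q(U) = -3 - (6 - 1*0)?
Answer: 4/49 ≈ 0.081633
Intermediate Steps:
q(U) = -9 (q(U) = -3 - (6 + 0) = -3 - 1*6 = -3 - 6 = -9)
E(G, J) = -81 + 9*G (E(G, J) = 9*(G - 9) = 9*(-9 + G) = -81 + 9*G)
f(t) = 49/4 (f(t) = (6 + 1)²/4 = (¼)*7² = (¼)*49 = 49/4)
1/f(E(-6, 4*(-1))) = 1/(49/4) = 4/49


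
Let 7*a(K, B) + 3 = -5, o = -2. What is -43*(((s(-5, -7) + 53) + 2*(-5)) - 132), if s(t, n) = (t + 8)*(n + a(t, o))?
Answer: 34142/7 ≈ 4877.4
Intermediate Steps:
a(K, B) = -8/7 (a(K, B) = -3/7 + (⅐)*(-5) = -3/7 - 5/7 = -8/7)
s(t, n) = (8 + t)*(-8/7 + n) (s(t, n) = (t + 8)*(n - 8/7) = (8 + t)*(-8/7 + n))
-43*(((s(-5, -7) + 53) + 2*(-5)) - 132) = -43*((((-64/7 + 8*(-7) - 8/7*(-5) - 7*(-5)) + 53) + 2*(-5)) - 132) = -43*((((-64/7 - 56 + 40/7 + 35) + 53) - 10) - 132) = -43*(((-171/7 + 53) - 10) - 132) = -43*((200/7 - 10) - 132) = -43*(130/7 - 132) = -43*(-794/7) = 34142/7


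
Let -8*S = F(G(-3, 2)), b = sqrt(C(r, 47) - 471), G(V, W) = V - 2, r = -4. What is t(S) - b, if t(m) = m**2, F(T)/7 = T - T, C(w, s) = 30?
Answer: -21*I ≈ -21.0*I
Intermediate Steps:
G(V, W) = -2 + V
F(T) = 0 (F(T) = 7*(T - T) = 7*0 = 0)
b = 21*I (b = sqrt(30 - 471) = sqrt(-441) = 21*I ≈ 21.0*I)
S = 0 (S = -1/8*0 = 0)
t(S) - b = 0**2 - 21*I = 0 - 21*I = -21*I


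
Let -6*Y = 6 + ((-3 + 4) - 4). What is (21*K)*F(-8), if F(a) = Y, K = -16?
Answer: 168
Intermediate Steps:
Y = -1/2 (Y = -(6 + ((-3 + 4) - 4))/6 = -(6 + (1 - 4))/6 = -(6 - 3)/6 = -1/6*3 = -1/2 ≈ -0.50000)
F(a) = -1/2
(21*K)*F(-8) = (21*(-16))*(-1/2) = -336*(-1/2) = 168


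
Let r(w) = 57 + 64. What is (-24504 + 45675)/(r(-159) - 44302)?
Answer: -7057/14727 ≈ -0.47919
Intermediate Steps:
r(w) = 121
(-24504 + 45675)/(r(-159) - 44302) = (-24504 + 45675)/(121 - 44302) = 21171/(-44181) = 21171*(-1/44181) = -7057/14727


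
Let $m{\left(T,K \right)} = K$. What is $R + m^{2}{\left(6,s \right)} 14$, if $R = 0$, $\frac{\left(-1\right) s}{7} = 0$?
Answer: $0$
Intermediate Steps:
$s = 0$ ($s = \left(-7\right) 0 = 0$)
$R + m^{2}{\left(6,s \right)} 14 = 0 + 0^{2} \cdot 14 = 0 + 0 \cdot 14 = 0 + 0 = 0$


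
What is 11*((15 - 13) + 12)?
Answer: 154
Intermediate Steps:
11*((15 - 13) + 12) = 11*(2 + 12) = 11*14 = 154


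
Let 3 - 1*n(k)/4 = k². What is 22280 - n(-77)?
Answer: 45984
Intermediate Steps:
n(k) = 12 - 4*k²
22280 - n(-77) = 22280 - (12 - 4*(-77)²) = 22280 - (12 - 4*5929) = 22280 - (12 - 23716) = 22280 - 1*(-23704) = 22280 + 23704 = 45984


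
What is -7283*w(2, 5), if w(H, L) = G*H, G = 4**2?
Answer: -233056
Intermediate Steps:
G = 16
w(H, L) = 16*H
-7283*w(2, 5) = -116528*2 = -7283*32 = -233056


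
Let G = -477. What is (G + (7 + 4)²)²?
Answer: 126736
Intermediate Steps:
(G + (7 + 4)²)² = (-477 + (7 + 4)²)² = (-477 + 11²)² = (-477 + 121)² = (-356)² = 126736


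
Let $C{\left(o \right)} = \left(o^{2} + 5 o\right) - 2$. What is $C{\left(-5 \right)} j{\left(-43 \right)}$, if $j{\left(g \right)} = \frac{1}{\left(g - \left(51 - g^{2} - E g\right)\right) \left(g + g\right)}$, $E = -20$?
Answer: $\frac{1}{112445} \approx 8.8932 \cdot 10^{-6}$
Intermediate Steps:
$C{\left(o \right)} = -2 + o^{2} + 5 o$
$j{\left(g \right)} = \frac{1}{2 g \left(-51 + g^{2} - 19 g\right)}$ ($j{\left(g \right)} = \frac{1}{\left(g - \left(51 - g^{2} + 20 g\right)\right) \left(g + g\right)} = \frac{1}{\left(g - \left(51 - g^{2} + 20 g\right)\right) 2 g} = \frac{1}{\left(-51 + g^{2} - 19 g\right) 2 g} = \frac{1}{2 g \left(-51 + g^{2} - 19 g\right)}$)
$C{\left(-5 \right)} j{\left(-43 \right)} = \left(-2 + \left(-5\right)^{2} + 5 \left(-5\right)\right) \frac{1}{2 \left(-43\right) \left(-51 + \left(-43\right)^{2} - -817\right)} = \left(-2 + 25 - 25\right) \frac{1}{2} \left(- \frac{1}{43}\right) \frac{1}{-51 + 1849 + 817} = - 2 \cdot \frac{1}{2} \left(- \frac{1}{43}\right) \frac{1}{2615} = \left(-2\right) \left(- \frac{1}{224890}\right) = \frac{1}{112445}$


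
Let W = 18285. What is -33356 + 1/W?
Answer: -609914459/18285 ≈ -33356.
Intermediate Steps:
-33356 + 1/W = -33356 + 1/18285 = -609914459/18285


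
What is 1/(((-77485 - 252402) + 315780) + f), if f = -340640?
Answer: -1/354747 ≈ -2.8189e-6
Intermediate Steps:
1/(((-77485 - 252402) + 315780) + f) = 1/(((-77485 - 252402) + 315780) - 340640) = 1/((-329887 + 315780) - 340640) = 1/(-14107 - 340640) = 1/(-354747) = -1/354747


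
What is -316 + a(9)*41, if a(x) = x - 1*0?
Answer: 53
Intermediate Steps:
a(x) = x (a(x) = x + 0 = x)
-316 + a(9)*41 = -316 + 9*41 = -316 + 369 = 53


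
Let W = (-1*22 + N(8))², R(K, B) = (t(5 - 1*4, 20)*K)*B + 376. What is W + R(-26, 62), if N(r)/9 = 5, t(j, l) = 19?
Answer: -29723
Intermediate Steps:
N(r) = 45 (N(r) = 9*5 = 45)
R(K, B) = 376 + 19*B*K (R(K, B) = (19*K)*B + 376 = 19*B*K + 376 = 376 + 19*B*K)
W = 529 (W = (-1*22 + 45)² = (-22 + 45)² = 23² = 529)
W + R(-26, 62) = 529 + (376 + 19*62*(-26)) = 529 + (376 - 30628) = 529 - 30252 = -29723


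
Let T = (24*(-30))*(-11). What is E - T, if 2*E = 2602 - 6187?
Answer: -19425/2 ≈ -9712.5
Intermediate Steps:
E = -3585/2 (E = (2602 - 6187)/2 = (½)*(-3585) = -3585/2 ≈ -1792.5)
T = 7920 (T = -720*(-11) = 7920)
E - T = -3585/2 - 1*7920 = -3585/2 - 7920 = -19425/2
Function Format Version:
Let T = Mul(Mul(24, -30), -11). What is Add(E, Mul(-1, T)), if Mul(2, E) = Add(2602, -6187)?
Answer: Rational(-19425, 2) ≈ -9712.5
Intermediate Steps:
E = Rational(-3585, 2) (E = Mul(Rational(1, 2), Add(2602, -6187)) = Mul(Rational(1, 2), -3585) = Rational(-3585, 2) ≈ -1792.5)
T = 7920 (T = Mul(-720, -11) = 7920)
Add(E, Mul(-1, T)) = Add(Rational(-3585, 2), Mul(-1, 7920)) = Add(Rational(-3585, 2), -7920) = Rational(-19425, 2)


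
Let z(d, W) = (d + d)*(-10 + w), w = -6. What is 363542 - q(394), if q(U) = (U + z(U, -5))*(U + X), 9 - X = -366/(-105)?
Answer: 183512332/35 ≈ 5.2432e+6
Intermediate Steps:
X = 193/35 (X = 9 - (-366)/(-105) = 9 - (-366)*(-1)/105 = 9 - 1*122/35 = 9 - 122/35 = 193/35 ≈ 5.5143)
z(d, W) = -32*d (z(d, W) = (d + d)*(-10 - 6) = (2*d)*(-16) = -32*d)
q(U) = -31*U*(193/35 + U) (q(U) = (U - 32*U)*(U + 193/35) = (-31*U)*(193/35 + U) = -31*U*(193/35 + U))
363542 - q(394) = 363542 - 31*394*(-193 - 35*394)/35 = 363542 - 31*394*(-193 - 13790)/35 = 363542 - 31*394*(-13983)/35 = 363542 - 1*(-170788362/35) = 363542 + 170788362/35 = 183512332/35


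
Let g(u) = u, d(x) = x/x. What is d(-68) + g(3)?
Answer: 4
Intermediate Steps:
d(x) = 1
d(-68) + g(3) = 1 + 3 = 4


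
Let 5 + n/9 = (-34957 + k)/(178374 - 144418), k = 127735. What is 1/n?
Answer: -16978/346509 ≈ -0.048997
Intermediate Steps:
n = -346509/16978 (n = -45 + 9*((-34957 + 127735)/(178374 - 144418)) = -45 + 9*(92778/33956) = -45 + 9*(92778*(1/33956)) = -45 + 9*(46389/16978) = -45 + 417501/16978 = -346509/16978 ≈ -20.409)
1/n = 1/(-346509/16978) = -16978/346509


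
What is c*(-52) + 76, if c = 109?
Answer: -5592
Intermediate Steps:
c*(-52) + 76 = 109*(-52) + 76 = -5668 + 76 = -5592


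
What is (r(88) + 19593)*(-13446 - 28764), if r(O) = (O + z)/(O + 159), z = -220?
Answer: -204268499190/247 ≈ -8.2700e+8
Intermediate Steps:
r(O) = (-220 + O)/(159 + O) (r(O) = (O - 220)/(O + 159) = (-220 + O)/(159 + O))
(r(88) + 19593)*(-13446 - 28764) = ((-220 + 88)/(159 + 88) + 19593)*(-13446 - 28764) = (-132/247 + 19593)*(-42210) = (4839339/247)*(-42210) = -204268499190/247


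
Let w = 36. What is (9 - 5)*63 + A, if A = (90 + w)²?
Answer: 16128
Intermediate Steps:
A = 15876 (A = (90 + 36)² = 126² = 15876)
(9 - 5)*63 + A = (9 - 5)*63 + 15876 = 4*63 + 15876 = 252 + 15876 = 16128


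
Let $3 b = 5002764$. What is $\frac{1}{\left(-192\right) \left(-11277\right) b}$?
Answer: $\frac{1}{3610634856192} \approx 2.7696 \cdot 10^{-13}$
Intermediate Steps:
$b = 1667588$ ($b = \frac{1}{3} \cdot 5002764 = 1667588$)
$\frac{1}{\left(-192\right) \left(-11277\right) b} = \frac{1}{\left(-192\right) \left(-11277\right) 1667588} = \frac{1}{2165184} \cdot \frac{1}{1667588} = \frac{1}{3610634856192}$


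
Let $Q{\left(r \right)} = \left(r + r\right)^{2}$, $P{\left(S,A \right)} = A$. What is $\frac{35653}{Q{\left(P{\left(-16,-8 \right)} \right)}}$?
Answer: $\frac{35653}{256} \approx 139.27$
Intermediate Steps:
$Q{\left(r \right)} = 4 r^{2}$ ($Q{\left(r \right)} = \left(2 r\right)^{2} = 4 r^{2}$)
$\frac{35653}{Q{\left(P{\left(-16,-8 \right)} \right)}} = \frac{35653}{4 \left(-8\right)^{2}} = \frac{35653}{4 \cdot 64} = \frac{35653}{256}$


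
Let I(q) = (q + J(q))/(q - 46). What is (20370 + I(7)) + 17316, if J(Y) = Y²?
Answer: 1469698/39 ≈ 37685.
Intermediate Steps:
I(q) = (q + q²)/(-46 + q) (I(q) = (q + q²)/(q - 46) = (q + q²)/(-46 + q))
(20370 + I(7)) + 17316 = (20370 + 7*(1 + 7)/(-46 + 7)) + 17316 = (20370 + 7*8/(-39)) + 17316 = (20370 + 7*(-1/39)*8) + 17316 = (20370 - 56/39) + 17316 = 794374/39 + 17316 = 1469698/39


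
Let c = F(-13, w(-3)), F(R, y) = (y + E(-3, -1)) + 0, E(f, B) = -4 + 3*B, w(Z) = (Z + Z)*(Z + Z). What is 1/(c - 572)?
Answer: -1/543 ≈ -0.0018416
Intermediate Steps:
w(Z) = 4*Z² (w(Z) = (2*Z)*(2*Z) = 4*Z²)
F(R, y) = -7 + y (F(R, y) = (y + (-4 + 3*(-1))) + 0 = (y + (-4 - 3)) + 0 = (y - 7) + 0 = (-7 + y) + 0 = -7 + y)
c = 29 (c = -7 + 4*(-3)² = -7 + 4*9 = -7 + 36 = 29)
1/(c - 572) = 1/(29 - 572) = 1/(-543) = -1/543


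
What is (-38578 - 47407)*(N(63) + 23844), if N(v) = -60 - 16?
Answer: -2043691480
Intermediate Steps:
N(v) = -76
(-38578 - 47407)*(N(63) + 23844) = (-38578 - 47407)*(-76 + 23844) = -85985*23768 = -2043691480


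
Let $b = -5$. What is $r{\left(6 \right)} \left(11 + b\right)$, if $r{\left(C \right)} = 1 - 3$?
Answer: $-12$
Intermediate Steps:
$r{\left(C \right)} = -2$ ($r{\left(C \right)} = 1 - 3 = -2$)
$r{\left(6 \right)} \left(11 + b\right) = - 2 \left(11 - 5\right) = \left(-2\right) 6 = -12$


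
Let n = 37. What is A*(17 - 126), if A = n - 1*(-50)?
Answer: -9483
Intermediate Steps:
A = 87 (A = 37 - 1*(-50) = 37 + 50 = 87)
A*(17 - 126) = 87*(17 - 126) = 87*(-109) = -9483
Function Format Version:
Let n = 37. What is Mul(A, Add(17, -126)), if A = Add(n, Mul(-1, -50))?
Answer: -9483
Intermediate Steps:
A = 87 (A = Add(37, Mul(-1, -50)) = Add(37, 50) = 87)
Mul(A, Add(17, -126)) = Mul(87, Add(17, -126)) = Mul(87, -109) = -9483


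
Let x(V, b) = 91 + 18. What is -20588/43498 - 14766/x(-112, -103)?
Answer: -322267780/2370641 ≈ -135.94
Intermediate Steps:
x(V, b) = 109
-20588/43498 - 14766/x(-112, -103) = -20588/43498 - 14766/109 = -20588*1/43498 - 14766*1/109 = -10294/21749 - 14766/109 = -322267780/2370641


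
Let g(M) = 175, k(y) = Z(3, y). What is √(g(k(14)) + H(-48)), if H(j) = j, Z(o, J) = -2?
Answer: √127 ≈ 11.269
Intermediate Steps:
k(y) = -2
√(g(k(14)) + H(-48)) = √(175 - 48) = √127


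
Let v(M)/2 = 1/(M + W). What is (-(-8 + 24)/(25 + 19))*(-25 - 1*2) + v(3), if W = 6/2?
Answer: 335/33 ≈ 10.152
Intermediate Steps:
W = 3 (W = 6*(½) = 3)
v(M) = 2/(3 + M) (v(M) = 2/(M + 3) = 2/(3 + M))
(-(-8 + 24)/(25 + 19))*(-25 - 1*2) + v(3) = (-(-8 + 24)/(25 + 19))*(-25 - 1*2) + 2/(3 + 3) = (-16/44)*(-25 - 2) + 2/6 = -16/44*(-27) + 2*(⅙) = -1*4/11*(-27) + ⅓ = -4/11*(-27) + ⅓ = 108/11 + ⅓ = 335/33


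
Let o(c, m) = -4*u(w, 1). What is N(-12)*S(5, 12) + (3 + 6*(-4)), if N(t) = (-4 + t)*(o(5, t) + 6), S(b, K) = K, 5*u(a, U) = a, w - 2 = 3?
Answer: -405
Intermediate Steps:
w = 5 (w = 2 + 3 = 5)
u(a, U) = a/5
o(c, m) = -4 (o(c, m) = -4*5/5 = -4*1 = -4)
N(t) = -8 + 2*t (N(t) = (-4 + t)*(-4 + 6) = (-4 + t)*2 = -8 + 2*t)
N(-12)*S(5, 12) + (3 + 6*(-4)) = (-8 + 2*(-12))*12 + (3 + 6*(-4)) = (-8 - 24)*12 + (3 - 24) = -32*12 - 21 = -384 - 21 = -405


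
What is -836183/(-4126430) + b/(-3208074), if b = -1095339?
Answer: 600198054276/1103157732985 ≈ 0.54407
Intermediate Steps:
-836183/(-4126430) + b/(-3208074) = -836183/(-4126430) - 1095339/(-3208074) = -836183*(-1/4126430) - 1095339*(-1/3208074) = 836183/4126430 + 365113/1069358 = 600198054276/1103157732985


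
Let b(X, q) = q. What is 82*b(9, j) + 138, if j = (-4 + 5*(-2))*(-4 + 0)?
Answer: 4730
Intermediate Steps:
j = 56 (j = (-4 - 10)*(-4) = -14*(-4) = 56)
82*b(9, j) + 138 = 82*56 + 138 = 4592 + 138 = 4730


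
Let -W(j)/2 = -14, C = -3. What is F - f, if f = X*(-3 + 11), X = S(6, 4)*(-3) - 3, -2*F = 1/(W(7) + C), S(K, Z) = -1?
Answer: -1/50 ≈ -0.020000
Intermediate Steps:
W(j) = 28 (W(j) = -2*(-14) = 28)
F = -1/50 (F = -1/(2*(28 - 3)) = -1/2/25 = -1/2*1/25 = -1/50 ≈ -0.020000)
X = 0 (X = -1*(-3) - 3 = 3 - 3 = 0)
f = 0 (f = 0*(-3 + 11) = 0*8 = 0)
F - f = -1/50 - 1*0 = -1/50 + 0 = -1/50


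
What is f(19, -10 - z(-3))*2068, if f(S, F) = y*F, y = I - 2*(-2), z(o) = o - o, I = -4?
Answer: 0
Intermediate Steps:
z(o) = 0
y = 0 (y = -4 - 2*(-2) = -4 + 4 = 0)
f(S, F) = 0 (f(S, F) = 0*F = 0)
f(19, -10 - z(-3))*2068 = 0*2068 = 0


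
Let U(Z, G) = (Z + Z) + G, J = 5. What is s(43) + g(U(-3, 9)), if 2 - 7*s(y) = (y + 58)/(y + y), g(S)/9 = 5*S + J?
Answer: 108431/602 ≈ 180.12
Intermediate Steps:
U(Z, G) = G + 2*Z (U(Z, G) = 2*Z + G = G + 2*Z)
g(S) = 45 + 45*S (g(S) = 9*(5*S + 5) = 9*(5 + 5*S) = 45 + 45*S)
s(y) = 2/7 - (58 + y)/(14*y) (s(y) = 2/7 - (y + 58)/(7*(y + y)) = 2/7 - (58 + y)/(7*(2*y)) = 2/7 - (58 + y)*1/(2*y)/7 = 2/7 - (58 + y)/(14*y))
s(43) + g(U(-3, 9)) = (1/14)*(-58 + 3*43)/43 + (45 + 45*(9 + 2*(-3))) = (1/14)*(1/43)*(-58 + 129) + (45 + 45*(9 - 6)) = (1/14)*(1/43)*71 + (45 + 45*3) = 71/602 + (45 + 135) = 71/602 + 180 = 108431/602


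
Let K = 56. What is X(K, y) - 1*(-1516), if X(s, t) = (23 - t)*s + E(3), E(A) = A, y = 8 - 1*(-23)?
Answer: 1071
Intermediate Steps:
y = 31 (y = 8 + 23 = 31)
X(s, t) = 3 + s*(23 - t) (X(s, t) = (23 - t)*s + 3 = s*(23 - t) + 3 = 3 + s*(23 - t))
X(K, y) - 1*(-1516) = (3 + 23*56 - 1*56*31) - 1*(-1516) = (3 + 1288 - 1736) + 1516 = -445 + 1516 = 1071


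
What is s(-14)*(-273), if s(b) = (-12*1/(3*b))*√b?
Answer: -78*I*√14 ≈ -291.85*I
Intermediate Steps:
s(b) = -4/√b (s(b) = (-4/b)*√b = -4/√b)
s(-14)*(-273) = -(-2)*I*√14/7*(-273) = (2*I*√14/7)*(-273) = -78*I*√14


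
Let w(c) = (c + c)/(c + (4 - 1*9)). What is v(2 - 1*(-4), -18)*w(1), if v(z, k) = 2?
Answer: -1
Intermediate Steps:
w(c) = 2*c/(-5 + c) (w(c) = (2*c)/(c + (4 - 9)) = (2*c)/(c - 5) = (2*c)/(-5 + c) = 2*c/(-5 + c))
v(2 - 1*(-4), -18)*w(1) = 2*(2*1/(-5 + 1)) = 2*(2*1/(-4)) = 2*(2*1*(-1/4)) = 2*(-1/2) = -1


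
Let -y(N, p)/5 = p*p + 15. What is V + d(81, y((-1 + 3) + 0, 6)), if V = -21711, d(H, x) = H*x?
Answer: -42366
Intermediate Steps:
y(N, p) = -75 - 5*p² (y(N, p) = -5*(p*p + 15) = -5*(p² + 15) = -5*(15 + p²) = -75 - 5*p²)
V + d(81, y((-1 + 3) + 0, 6)) = -21711 + 81*(-75 - 5*6²) = -21711 + 81*(-75 - 5*36) = -21711 + 81*(-75 - 180) = -21711 + 81*(-255) = -21711 - 20655 = -42366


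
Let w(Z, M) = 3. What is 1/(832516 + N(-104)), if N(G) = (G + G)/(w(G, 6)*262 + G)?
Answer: 341/283887852 ≈ 1.2012e-6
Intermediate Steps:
N(G) = 2*G/(786 + G) (N(G) = (G + G)/(3*262 + G) = (2*G)/(786 + G) = 2*G/(786 + G))
1/(832516 + N(-104)) = 1/(832516 + 2*(-104)/(786 - 104)) = 1/(832516 + 2*(-104)/682) = 1/(832516 + 2*(-104)*(1/682)) = 1/(832516 - 104/341) = 1/(283887852/341) = 341/283887852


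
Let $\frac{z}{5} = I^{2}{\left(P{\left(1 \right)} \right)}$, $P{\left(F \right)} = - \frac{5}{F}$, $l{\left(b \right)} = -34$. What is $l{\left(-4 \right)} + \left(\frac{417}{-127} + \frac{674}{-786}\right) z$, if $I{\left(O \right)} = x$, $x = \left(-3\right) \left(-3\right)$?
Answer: $- \frac{28467458}{16637} \approx -1711.1$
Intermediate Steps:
$x = 9$
$I{\left(O \right)} = 9$
$z = 405$ ($z = 5 \cdot 9^{2} = 5 \cdot 81 = 405$)
$l{\left(-4 \right)} + \left(\frac{417}{-127} + \frac{674}{-786}\right) z = -34 + \left(\frac{417}{-127} + \frac{674}{-786}\right) 405 = -34 + \left(417 \left(- \frac{1}{127}\right) + 674 \left(- \frac{1}{786}\right)\right) 405 = -34 + \left(- \frac{417}{127} - \frac{337}{393}\right) 405 = -34 - \frac{27901800}{16637} = - \frac{28467458}{16637}$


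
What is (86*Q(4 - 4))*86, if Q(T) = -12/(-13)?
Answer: 88752/13 ≈ 6827.1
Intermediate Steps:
Q(T) = 12/13 (Q(T) = -12*(-1/13) = 12/13)
(86*Q(4 - 4))*86 = (86*(12/13))*86 = (1032/13)*86 = 88752/13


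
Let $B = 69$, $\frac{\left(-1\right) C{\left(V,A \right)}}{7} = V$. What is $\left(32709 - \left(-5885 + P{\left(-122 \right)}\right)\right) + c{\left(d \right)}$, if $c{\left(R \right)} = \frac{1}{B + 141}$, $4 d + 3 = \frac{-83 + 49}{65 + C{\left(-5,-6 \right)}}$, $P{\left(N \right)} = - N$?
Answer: $\frac{8079121}{210} \approx 38472.0$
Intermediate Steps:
$C{\left(V,A \right)} = - 7 V$
$d = - \frac{167}{200}$ ($d = - \frac{3}{4} + \frac{\left(-83 + 49\right) \frac{1}{65 - -35}}{4} = - \frac{3}{4} + \frac{\left(-34\right) \frac{1}{65 + 35}}{4} = - \frac{3}{4} + \frac{\left(-34\right) \frac{1}{100}}{4} = - \frac{3}{4} + \frac{1}{4} \left(- \frac{17}{50}\right) = - \frac{3}{4} - \frac{17}{200} = - \frac{167}{200} \approx -0.835$)
$c{\left(R \right)} = \frac{1}{210}$ ($c{\left(R \right)} = \frac{1}{69 + 141} = \frac{1}{210}$)
$\left(32709 - \left(-5885 + P{\left(-122 \right)}\right)\right) + c{\left(d \right)} = \left(32709 + \left(5885 - \left(-1\right) \left(-122\right)\right)\right) + \frac{1}{210} = \left(32709 + \left(5885 - 122\right)\right) + \frac{1}{210} = \left(32709 + 5763\right) + \frac{1}{210} = 38472 + \frac{1}{210} = \frac{8079121}{210}$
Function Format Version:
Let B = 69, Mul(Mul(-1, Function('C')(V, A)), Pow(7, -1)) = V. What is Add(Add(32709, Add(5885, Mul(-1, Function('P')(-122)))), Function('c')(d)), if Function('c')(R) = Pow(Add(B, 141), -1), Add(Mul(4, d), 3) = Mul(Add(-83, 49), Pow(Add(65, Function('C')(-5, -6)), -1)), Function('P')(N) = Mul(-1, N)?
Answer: Rational(8079121, 210) ≈ 38472.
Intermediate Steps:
Function('C')(V, A) = Mul(-7, V)
d = Rational(-167, 200) (d = Add(Rational(-3, 4), Mul(Rational(1, 4), Mul(Add(-83, 49), Pow(Add(65, Mul(-7, -5)), -1)))) = Add(Rational(-3, 4), Mul(Rational(1, 4), Mul(-34, Pow(Add(65, 35), -1)))) = Add(Rational(-3, 4), Mul(Rational(1, 4), Mul(-34, Pow(100, -1)))) = Add(Rational(-3, 4), Mul(Rational(1, 4), Mul(-34, Rational(1, 100)))) = Add(Rational(-3, 4), Mul(Rational(1, 4), Rational(-17, 50))) = Add(Rational(-3, 4), Rational(-17, 200)) = Rational(-167, 200) ≈ -0.83500)
Function('c')(R) = Rational(1, 210) (Function('c')(R) = Pow(Add(69, 141), -1) = Pow(210, -1) = Rational(1, 210))
Add(Add(32709, Add(5885, Mul(-1, Function('P')(-122)))), Function('c')(d)) = Add(Add(32709, Add(5885, Mul(-1, Mul(-1, -122)))), Rational(1, 210)) = Add(Add(32709, Add(5885, Mul(-1, 122))), Rational(1, 210)) = Add(Add(32709, Add(5885, -122)), Rational(1, 210)) = Add(Add(32709, 5763), Rational(1, 210)) = Add(38472, Rational(1, 210)) = Rational(8079121, 210)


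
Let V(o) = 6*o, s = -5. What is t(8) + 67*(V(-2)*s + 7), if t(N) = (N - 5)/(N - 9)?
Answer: 4486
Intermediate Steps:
t(N) = (-5 + N)/(-9 + N)
t(8) + 67*(V(-2)*s + 7) = (-5 + 8)/(-9 + 8) + 67*((6*(-2))*(-5) + 7) = 3/(-1) + 67*(-12*(-5) + 7) = -1*3 + 67*(60 + 7) = -3 + 67*67 = -3 + 4489 = 4486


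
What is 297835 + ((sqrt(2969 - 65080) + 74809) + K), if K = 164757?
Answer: 537401 + I*sqrt(62111) ≈ 5.374e+5 + 249.22*I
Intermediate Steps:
297835 + ((sqrt(2969 - 65080) + 74809) + K) = 297835 + ((sqrt(2969 - 65080) + 74809) + 164757) = 297835 + ((sqrt(-62111) + 74809) + 164757) = 297835 + ((I*sqrt(62111) + 74809) + 164757) = 297835 + ((74809 + I*sqrt(62111)) + 164757) = 297835 + (239566 + I*sqrt(62111)) = 537401 + I*sqrt(62111)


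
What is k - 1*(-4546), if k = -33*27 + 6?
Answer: 3661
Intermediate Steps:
k = -885 (k = -891 + 6 = -885)
k - 1*(-4546) = -885 - 1*(-4546) = -885 + 4546 = 3661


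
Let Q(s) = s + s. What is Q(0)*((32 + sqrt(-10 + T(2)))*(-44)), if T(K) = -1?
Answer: 0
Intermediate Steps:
Q(s) = 2*s
Q(0)*((32 + sqrt(-10 + T(2)))*(-44)) = (2*0)*((32 + sqrt(-10 - 1))*(-44)) = 0*((32 + sqrt(-11))*(-44)) = 0*((32 + I*sqrt(11))*(-44)) = 0*(-1408 - 44*I*sqrt(11)) = 0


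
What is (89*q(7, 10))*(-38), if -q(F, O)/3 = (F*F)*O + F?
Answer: 5042562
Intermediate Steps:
q(F, O) = -3*F - 3*O*F² (q(F, O) = -3*((F*F)*O + F) = -3*(F²*O + F) = -3*(O*F² + F) = -3*(F + O*F²) = -3*F - 3*O*F²)
(89*q(7, 10))*(-38) = (89*(-3*7*(1 + 7*10)))*(-38) = (89*(-3*7*(1 + 70)))*(-38) = (89*(-3*7*71))*(-38) = (89*(-1491))*(-38) = -132699*(-38) = 5042562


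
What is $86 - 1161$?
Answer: $-1075$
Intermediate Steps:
$86 - 1161 = -1075$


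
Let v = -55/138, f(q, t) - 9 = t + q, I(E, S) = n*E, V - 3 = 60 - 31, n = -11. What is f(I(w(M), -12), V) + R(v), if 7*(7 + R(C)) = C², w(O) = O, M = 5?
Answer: -2796443/133308 ≈ -20.977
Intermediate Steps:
V = 32 (V = 3 + (60 - 31) = 3 + 29 = 32)
I(E, S) = -11*E
f(q, t) = 9 + q + t (f(q, t) = 9 + (t + q) = 9 + (q + t) = 9 + q + t)
v = -55/138 (v = -55*1/138 = -55/138 ≈ -0.39855)
R(C) = -7 + C²/7
f(I(w(M), -12), V) + R(v) = (9 - 11*5 + 32) + (-7 + (-55/138)²/7) = (9 - 55 + 32) + (-7 + (⅐)*(3025/19044)) = -14 + (-7 + 3025/133308) = -14 - 930131/133308 = -2796443/133308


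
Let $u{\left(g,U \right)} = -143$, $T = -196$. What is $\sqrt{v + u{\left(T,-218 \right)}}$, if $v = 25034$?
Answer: $\sqrt{24891} \approx 157.77$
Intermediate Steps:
$\sqrt{v + u{\left(T,-218 \right)}} = \sqrt{25034 - 143} = \sqrt{24891}$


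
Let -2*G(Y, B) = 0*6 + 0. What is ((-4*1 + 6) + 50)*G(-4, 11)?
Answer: 0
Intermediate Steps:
G(Y, B) = 0 (G(Y, B) = -(0*6 + 0)/2 = -(0 + 0)/2 = -1/2*0 = 0)
((-4*1 + 6) + 50)*G(-4, 11) = ((-4*1 + 6) + 50)*0 = ((-4 + 6) + 50)*0 = (2 + 50)*0 = 52*0 = 0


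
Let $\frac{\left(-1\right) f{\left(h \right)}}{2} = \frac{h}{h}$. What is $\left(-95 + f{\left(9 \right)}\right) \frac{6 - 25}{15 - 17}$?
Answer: $- \frac{1843}{2} \approx -921.5$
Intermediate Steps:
$f{\left(h \right)} = -2$ ($f{\left(h \right)} = - 2 \frac{h}{h} = \left(-2\right) 1 = -2$)
$\left(-95 + f{\left(9 \right)}\right) \frac{6 - 25}{15 - 17} = \left(-95 - 2\right) \frac{6 - 25}{15 - 17} = - 97 \left(- \frac{19}{-2}\right) = - 97 \left(\left(-19\right) \left(- \frac{1}{2}\right)\right) = \left(-97\right) \frac{19}{2} = - \frac{1843}{2}$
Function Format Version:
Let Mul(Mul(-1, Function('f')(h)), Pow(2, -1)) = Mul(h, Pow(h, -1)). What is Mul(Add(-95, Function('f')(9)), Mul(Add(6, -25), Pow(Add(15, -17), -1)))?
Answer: Rational(-1843, 2) ≈ -921.50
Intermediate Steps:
Function('f')(h) = -2 (Function('f')(h) = Mul(-2, Mul(h, Pow(h, -1))) = Mul(-2, 1) = -2)
Mul(Add(-95, Function('f')(9)), Mul(Add(6, -25), Pow(Add(15, -17), -1))) = Mul(Add(-95, -2), Mul(Add(6, -25), Pow(Add(15, -17), -1))) = Mul(-97, Mul(-19, Pow(-2, -1))) = Mul(-97, Mul(-19, Rational(-1, 2))) = Mul(-97, Rational(19, 2)) = Rational(-1843, 2)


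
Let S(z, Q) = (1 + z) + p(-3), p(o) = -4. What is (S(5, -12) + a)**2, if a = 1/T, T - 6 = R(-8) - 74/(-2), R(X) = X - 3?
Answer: 4225/1024 ≈ 4.1260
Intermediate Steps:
R(X) = -3 + X
S(z, Q) = -3 + z (S(z, Q) = (1 + z) - 4 = -3 + z)
T = 32 (T = 6 + ((-3 - 8) - 74/(-2)) = 6 + (-11 - 74*(-1/2)) = 6 + (-11 + 37) = 6 + 26 = 32)
a = 1/32 ≈ 0.031250
(S(5, -12) + a)**2 = ((-3 + 5) + 1/32)**2 = (2 + 1/32)**2 = (65/32)**2 = 4225/1024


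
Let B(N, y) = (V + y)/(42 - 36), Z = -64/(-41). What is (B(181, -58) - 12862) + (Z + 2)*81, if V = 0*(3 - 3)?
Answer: -1547737/123 ≈ -12583.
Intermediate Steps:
V = 0 (V = 0*0 = 0)
Z = 64/41 (Z = -64*(-1/41) = 64/41 ≈ 1.5610)
B(N, y) = y/6 (B(N, y) = (0 + y)/(42 - 36) = y/6)
(B(181, -58) - 12862) + (Z + 2)*81 = ((1/6)*(-58) - 12862) + (64/41 + 2)*81 = (-29/3 - 12862) + (146/41)*81 = -38615/3 + 11826/41 = -1547737/123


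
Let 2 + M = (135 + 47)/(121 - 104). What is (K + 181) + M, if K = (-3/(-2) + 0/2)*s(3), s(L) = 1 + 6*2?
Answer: 7113/34 ≈ 209.21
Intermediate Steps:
M = 148/17 (M = -2 + (135 + 47)/(121 - 104) = -2 + 182/17 = 148/17 ≈ 8.7059)
s(L) = 13 (s(L) = 1 + 12 = 13)
K = 39/2 (K = (-3/(-2) + 0/2)*13 = (-3*(-½) + 0*(½))*13 = (3/2 + 0)*13 = (3/2)*13 = 39/2 ≈ 19.500)
(K + 181) + M = (39/2 + 181) + 148/17 = 401/2 + 148/17 = 7113/34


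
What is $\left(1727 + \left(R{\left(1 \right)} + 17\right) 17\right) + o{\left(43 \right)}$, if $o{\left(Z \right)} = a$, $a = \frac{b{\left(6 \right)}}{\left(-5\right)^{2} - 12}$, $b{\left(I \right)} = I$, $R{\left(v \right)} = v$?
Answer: $\frac{26435}{13} \approx 2033.5$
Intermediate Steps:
$a = \frac{6}{13}$ ($a = \frac{6}{\left(-5\right)^{2} - 12} = \frac{6}{25 - 12} = \frac{6}{13} \approx 0.46154$)
$o{\left(Z \right)} = \frac{6}{13}$
$\left(1727 + \left(R{\left(1 \right)} + 17\right) 17\right) + o{\left(43 \right)} = \left(1727 + \left(1 + 17\right) 17\right) + \frac{6}{13} = \left(1727 + 18 \cdot 17\right) + \frac{6}{13} = \left(1727 + 306\right) + \frac{6}{13} = 2033 + \frac{6}{13} = \frac{26435}{13}$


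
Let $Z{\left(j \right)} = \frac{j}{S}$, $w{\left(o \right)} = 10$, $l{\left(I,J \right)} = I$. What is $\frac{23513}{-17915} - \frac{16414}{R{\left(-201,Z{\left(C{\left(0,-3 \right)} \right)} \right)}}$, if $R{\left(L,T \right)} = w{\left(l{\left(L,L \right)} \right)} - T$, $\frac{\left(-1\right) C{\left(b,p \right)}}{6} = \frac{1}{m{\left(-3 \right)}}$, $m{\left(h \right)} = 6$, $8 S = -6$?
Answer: $- \frac{441390884}{232895} \approx -1895.2$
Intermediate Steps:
$S = - \frac{3}{4}$ ($S = \frac{1}{8} \left(-6\right) = - \frac{3}{4} \approx -0.75$)
$C{\left(b,p \right)} = -1$ ($C{\left(b,p \right)} = - \frac{6}{6} = \left(-6\right) \frac{1}{6} = -1$)
$Z{\left(j \right)} = - \frac{4 j}{3}$ ($Z{\left(j \right)} = \frac{j}{- \frac{3}{4}} = j \left(- \frac{4}{3}\right) = - \frac{4 j}{3}$)
$R{\left(L,T \right)} = 10 - T$
$\frac{23513}{-17915} - \frac{16414}{R{\left(-201,Z{\left(C{\left(0,-3 \right)} \right)} \right)}} = \frac{23513}{-17915} - \frac{16414}{10 - \left(- \frac{4}{3}\right) \left(-1\right)} = 23513 \left(- \frac{1}{17915}\right) - \frac{16414}{10 - \frac{4}{3}} = - \frac{23513}{17915} - \frac{16414}{10 - \frac{4}{3}} = - \frac{23513}{17915} - \frac{16414}{\frac{26}{3}} = - \frac{23513}{17915} - \frac{24621}{13} = - \frac{441390884}{232895}$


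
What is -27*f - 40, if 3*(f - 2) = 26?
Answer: -328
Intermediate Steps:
f = 32/3 (f = 2 + (1/3)*26 = 2 + 26/3 = 32/3 ≈ 10.667)
-27*f - 40 = -27*32/3 - 40 = -288 - 40 = -328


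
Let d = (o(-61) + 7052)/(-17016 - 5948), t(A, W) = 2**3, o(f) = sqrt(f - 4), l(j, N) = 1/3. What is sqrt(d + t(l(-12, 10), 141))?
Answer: sqrt(1014205060 - 5741*I*sqrt(65))/11482 ≈ 2.7736 - 6.329e-5*I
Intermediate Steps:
l(j, N) = 1/3
o(f) = sqrt(-4 + f)
t(A, W) = 8
d = -1763/5741 - I*sqrt(65)/22964 (d = (sqrt(-4 - 61) + 7052)/(-17016 - 5948) = (sqrt(-65) + 7052)/(-22964) = (I*sqrt(65) + 7052)*(-1/22964) = (7052 + I*sqrt(65))*(-1/22964) = -1763/5741 - I*sqrt(65)/22964 ≈ -0.30709 - 0.00035108*I)
sqrt(d + t(l(-12, 10), 141)) = sqrt((-1763/5741 - I*sqrt(65)/22964) + 8) = sqrt(44165/5741 - I*sqrt(65)/22964)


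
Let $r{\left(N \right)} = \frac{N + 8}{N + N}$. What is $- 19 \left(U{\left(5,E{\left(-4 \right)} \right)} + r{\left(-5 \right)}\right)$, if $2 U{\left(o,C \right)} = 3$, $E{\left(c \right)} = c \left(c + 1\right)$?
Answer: $- \frac{114}{5} \approx -22.8$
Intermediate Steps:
$E{\left(c \right)} = c \left(1 + c\right)$
$U{\left(o,C \right)} = \frac{3}{2}$ ($U{\left(o,C \right)} = \frac{1}{2} \cdot 3 = \frac{3}{2}$)
$r{\left(N \right)} = \frac{8 + N}{2 N}$
$- 19 \left(U{\left(5,E{\left(-4 \right)} \right)} + r{\left(-5 \right)}\right) = - 19 \left(\frac{3}{2} + \frac{8 - 5}{2 \left(-5\right)}\right) = - 19 \left(\frac{3}{2} + \frac{1}{2} \left(- \frac{1}{5}\right) 3\right) = - 19 \left(\frac{3}{2} - \frac{3}{10}\right) = \left(-19\right) \frac{6}{5} = - \frac{114}{5}$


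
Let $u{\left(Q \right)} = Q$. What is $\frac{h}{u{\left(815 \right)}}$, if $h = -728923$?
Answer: $- \frac{728923}{815} \approx -894.38$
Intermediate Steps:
$\frac{h}{u{\left(815 \right)}} = - \frac{728923}{815}$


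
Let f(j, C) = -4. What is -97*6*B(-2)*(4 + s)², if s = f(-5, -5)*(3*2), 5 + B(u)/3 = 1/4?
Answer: 3317400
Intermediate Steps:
B(u) = -57/4 (B(u) = -15 + 3/4 = -15 + 3*(¼) = -15 + ¾ = -57/4)
s = -24 (s = -12*2 = -4*6 = -24)
-97*6*B(-2)*(4 + s)² = -97*6*(-57/4)*(4 - 24)² = -(-16587)*(-20)²/2 = -(-16587)*400/2 = -97*(-34200) = 3317400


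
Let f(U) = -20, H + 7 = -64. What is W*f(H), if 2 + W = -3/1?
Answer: 100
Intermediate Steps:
H = -71 (H = -7 - 64 = -71)
W = -5 (W = -2 - 3/1 = -2 - 3*1 = -2 - 3 = -5)
W*f(H) = -5*(-20) = 100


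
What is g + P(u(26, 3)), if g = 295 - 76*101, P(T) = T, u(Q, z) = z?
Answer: -7378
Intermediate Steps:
g = -7381 (g = 295 - 7676 = -7381)
g + P(u(26, 3)) = -7381 + 3 = -7378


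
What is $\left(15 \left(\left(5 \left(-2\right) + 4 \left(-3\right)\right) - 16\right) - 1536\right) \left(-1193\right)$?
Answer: $2512458$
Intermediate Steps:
$\left(15 \left(\left(5 \left(-2\right) + 4 \left(-3\right)\right) - 16\right) - 1536\right) \left(-1193\right) = \left(15 \left(\left(-10 - 12\right) - 16\right) - 1536\right) \left(-1193\right) = \left(15 \left(-22 - 16\right) - 1536\right) \left(-1193\right) = \left(15 \left(-38\right) - 1536\right) \left(-1193\right) = \left(-570 - 1536\right) \left(-1193\right) = \left(-2106\right) \left(-1193\right) = 2512458$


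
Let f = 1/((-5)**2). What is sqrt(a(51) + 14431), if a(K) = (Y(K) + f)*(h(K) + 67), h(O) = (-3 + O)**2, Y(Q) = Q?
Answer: sqrt(3386171)/5 ≈ 368.03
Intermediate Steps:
f = 1/25 ≈ 0.040000
a(K) = (67 + (-3 + K)**2)*(1/25 + K) (a(K) = (K + 1/25)*((-3 + K)**2 + 67) = (1/25 + K)*(67 + (-3 + K)**2) = (67 + (-3 + K)**2)*(1/25 + K))
sqrt(a(51) + 14431) = sqrt((76/25 + 51**3 - 149/25*51**2 + (1894/25)*51) + 14431) = sqrt((76/25 + 132651 - 149/25*2601 + 96594/25) + 14431) = sqrt((76/25 + 132651 - 387549/25 + 96594/25) + 14431) = sqrt(3025396/25 + 14431) = sqrt(3386171/25) = sqrt(3386171)/5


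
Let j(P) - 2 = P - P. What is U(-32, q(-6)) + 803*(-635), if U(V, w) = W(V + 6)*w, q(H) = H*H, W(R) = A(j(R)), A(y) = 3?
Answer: -509797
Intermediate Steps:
j(P) = 2 (j(P) = 2 + (P - P) = 2 + 0 = 2)
W(R) = 3
q(H) = H²
U(V, w) = 3*w
U(-32, q(-6)) + 803*(-635) = 3*(-6)² + 803*(-635) = 3*36 - 509905 = 108 - 509905 = -509797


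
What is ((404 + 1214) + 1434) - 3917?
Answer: -865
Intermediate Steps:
((404 + 1214) + 1434) - 3917 = (1618 + 1434) - 3917 = 3052 - 3917 = -865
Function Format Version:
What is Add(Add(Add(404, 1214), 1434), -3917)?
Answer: -865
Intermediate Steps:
Add(Add(Add(404, 1214), 1434), -3917) = Add(Add(1618, 1434), -3917) = Add(3052, -3917) = -865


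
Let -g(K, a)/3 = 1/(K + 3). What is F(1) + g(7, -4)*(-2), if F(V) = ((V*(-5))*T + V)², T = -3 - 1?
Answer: 2208/5 ≈ 441.60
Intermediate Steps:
T = -4
g(K, a) = -3/(3 + K) (g(K, a) = -3/(K + 3) = -3/(3 + K))
F(V) = 441*V² (F(V) = ((V*(-5))*(-4) + V)² = (-5*V*(-4) + V)² = (20*V + V)² = (21*V)² = 441*V²)
F(1) + g(7, -4)*(-2) = 441*1² - 3/(3 + 7)*(-2) = 441*1 - 3/10*(-2) = 441 - 3*⅒*(-2) = 441 - 3/10*(-2) = 441 + ⅗ = 2208/5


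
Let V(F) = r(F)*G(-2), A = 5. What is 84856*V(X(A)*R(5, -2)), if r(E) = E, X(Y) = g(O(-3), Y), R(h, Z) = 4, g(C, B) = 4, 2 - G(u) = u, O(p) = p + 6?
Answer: 5430784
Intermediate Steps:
O(p) = 6 + p
G(u) = 2 - u
X(Y) = 4
V(F) = 4*F (V(F) = F*(2 - 1*(-2)) = F*(2 + 2) = F*4 = 4*F)
84856*V(X(A)*R(5, -2)) = 84856*(4*(4*4)) = 84856*(4*16) = 84856*64 = 5430784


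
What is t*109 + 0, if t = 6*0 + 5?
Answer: 545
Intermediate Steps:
t = 5 (t = 0 + 5 = 5)
t*109 + 0 = 5*109 + 0 = 545 + 0 = 545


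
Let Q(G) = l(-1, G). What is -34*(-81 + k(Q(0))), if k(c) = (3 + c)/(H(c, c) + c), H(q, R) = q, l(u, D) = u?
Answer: 2788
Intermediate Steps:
Q(G) = -1
k(c) = (3 + c)/(2*c) (k(c) = (3 + c)/(c + c) = (3 + c)/((2*c)) = (3 + c)*(1/(2*c)) = (3 + c)/(2*c))
-34*(-81 + k(Q(0))) = -34*(-81 + (1/2)*(3 - 1)/(-1)) = -34*(-81 + (1/2)*(-1)*2) = -34*(-81 - 1) = -34*(-82) = 2788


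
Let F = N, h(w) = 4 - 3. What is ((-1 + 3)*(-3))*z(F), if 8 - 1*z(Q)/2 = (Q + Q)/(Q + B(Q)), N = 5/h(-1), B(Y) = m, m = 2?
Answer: -552/7 ≈ -78.857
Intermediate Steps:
h(w) = 1
B(Y) = 2
N = 5 (N = 5/1 = 5*1 = 5)
F = 5
z(Q) = 16 - 4*Q/(2 + Q) (z(Q) = 16 - 2*(Q + Q)/(Q + 2) = 16 - 2*2*Q/(2 + Q) = 16 - 4*Q/(2 + Q))
((-1 + 3)*(-3))*z(F) = ((-1 + 3)*(-3))*(4*(8 + 3*5)/(2 + 5)) = (2*(-3))*(4*(8 + 15)/7) = -24*23/7 = -6*92/7 = -552/7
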